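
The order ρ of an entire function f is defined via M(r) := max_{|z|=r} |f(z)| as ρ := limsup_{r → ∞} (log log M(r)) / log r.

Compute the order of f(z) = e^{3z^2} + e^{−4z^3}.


Each summand is entire of order 2 and 3 respectively (as in the single-exponential case). The order of a sum is at most the max of the orders, so ρ ≤ 3. For the lower bound: on |z|=r choose arg z so that -4z^3 is real positive; then |e^{-4z^3}| = e^{4r^3} while |e^{3z^2}| ≤ e^{3r^2} = o(e^{4r^3}). So |f| ≥ e^{4r^3}(1 − o(1)) and ρ ≥ 3. Hence ρ = max(2, 3) = 3.
Therefore ρ = 3.

Order ρ = 3.


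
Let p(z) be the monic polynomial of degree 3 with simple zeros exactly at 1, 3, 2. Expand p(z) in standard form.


The polynomial is p(z) = ∏_{α ∈ S} (z − α), where S = {1, 3, 2}.
Expanding the product yields: p(z) = z^3 -6·z^2 + 11·z -6.
The resulting polynomial has degree 3 and real coefficients as required.

p(z) = z^3 -6·z^2 + 11·z -6.


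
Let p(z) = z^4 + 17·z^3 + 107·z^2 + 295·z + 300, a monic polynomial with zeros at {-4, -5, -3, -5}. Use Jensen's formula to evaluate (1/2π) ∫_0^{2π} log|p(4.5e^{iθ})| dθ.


Zeros: -5, -5, -4, -3; r = 4.5.
Inside |z| < r: -4, -3. Outside (|z| ≥ r): -5, -5.
p(0) = 300, so log|p(0)| = log(300) = 5.7038.
Apply Jensen: I(r) = log|p(0)| + Σ_k log(r/|z_k|), summed over zeros inside |z| < r.
  log(r/|z_k|) for z_k = -4: log(4.5/4) = 0.1178
  log(r/|z_k|) for z_k = -3: log(4.5/3) = 0.4055
  Outside zeros (-5, -5) contribute nothing to the Jensen sum.
Sum over inside zeros: 0.5232.
I(r) = log|p(0)| + (inside sum) = 5.7038 + 0.5232 = 6.2270.
Note: since some zeros are outside |z| ≤ r, the simplified n·log(r) form does NOT apply — only the inside zeros contribute.

I(r) ≈ 6.2270.


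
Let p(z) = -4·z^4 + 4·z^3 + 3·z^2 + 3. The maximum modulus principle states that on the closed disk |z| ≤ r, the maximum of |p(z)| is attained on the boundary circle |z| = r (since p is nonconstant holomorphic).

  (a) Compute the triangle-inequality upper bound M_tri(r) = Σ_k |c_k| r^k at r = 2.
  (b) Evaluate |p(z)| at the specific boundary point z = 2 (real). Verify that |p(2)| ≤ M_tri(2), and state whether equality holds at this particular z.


Coefficients: c_0 = 3, c_1 = 0, c_2 = 3, c_3 = 4, c_4 = -4. Radius r = 2.
Part (a). Triangle bound: M_tri(r) = Σ_k |c_k| r^k
  = |3|·2^0 + |0|·2^1 + |3|·2^2 + |4|·2^3 + |-4|·2^4
  = 3 + 0 + 12 + 32 + 64 = 111.
This bounds M(r) := max_{|z|=r} |p(z)| from above; equality holds iff all terms c_k z^k can be made to align in phase at a single z on |z|=r.
Part (b). At z = 2 (real, on the circle |z| = r):
  p(2) = (3)·2^0 + (0)·2^1 + (3)·2^2 + (4)·2^3 + (-4)·2^4 = -17.
  |p(2)| = 17.
Check: |p(2)| = 17 ≤ 111 = M_tri(2). ✓ Equality does not hold at z = 2 (the coefficients have mixed signs, so the terms do not all align in phase there).

M_tri(2) = 111; |p(2)| = 17; equality at z=2: no.


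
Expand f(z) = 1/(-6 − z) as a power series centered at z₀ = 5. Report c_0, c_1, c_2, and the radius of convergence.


Let w = z − z₀, so z = z₀ + w.
Then -6 − z = -6 − (z₀ + w) = (-6 − z₀) − w = -11 − w.
f(z) = 1/(-11 − w) = (1/(-11)) · 1/(1 − w/(-11)) = Σ_{n≥0} w^n / (-11)^(n+1).
So c_n = 1/(-11)^(n+1):
  c_0 = 1/(-11)^1 = -1/11.
  c_1 = 1/(-11)^2 = 1/121.
  c_2 = 1/(-11)^3 = -1/1331.
The series is valid for |w/d| < 1, i.e. |z − z₀| < |d|.
Radius of convergence: R = |-6 − z₀| = |-11| = 11 (distance from z₀ to the singularity z = -6).

c_0 = -1/11, c_1 = 1/121, c_2 = -1/1331; R = 11.


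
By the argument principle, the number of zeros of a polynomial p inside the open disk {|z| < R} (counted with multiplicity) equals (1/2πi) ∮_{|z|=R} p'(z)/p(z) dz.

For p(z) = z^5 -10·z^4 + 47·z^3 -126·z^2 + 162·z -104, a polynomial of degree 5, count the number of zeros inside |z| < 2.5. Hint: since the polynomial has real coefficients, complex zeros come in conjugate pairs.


The zeros of p are: 4, (1 + 1i), (1 - 1i), (2 + 3i), (2 - 3i).
Their magnitudes are: 4, 1.414, 1.414, 3.606, 3.606.
Zeros with |z| < R = 2.5: (1 + 1i), (1 - 1i).
Count = 2.
By the argument principle, (1/2πi) ∮_{|z|=R} p'(z)/p(z) dz equals exactly this count.

Number of zeros inside |z| < 2.5: 2.


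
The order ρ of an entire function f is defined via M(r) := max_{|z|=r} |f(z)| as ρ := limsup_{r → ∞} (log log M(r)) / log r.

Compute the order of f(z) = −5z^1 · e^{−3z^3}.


M(r) = max_{|z|=r} |-5|·|z|^1·|e^{−3z^3}| = 5·r^1 · e^{3r^3} (the factors attain their maxima compatibly on |z|=r). Then log M(r) = log 5 + 1·log r + 3r^3, dominated by the last term, so log log M(r) ~ 3·log r. The polynomial factor -5z^1 contributes only a log r term and does not affect the order. ρ = 3.
Therefore ρ = 3.

Order ρ = 3.


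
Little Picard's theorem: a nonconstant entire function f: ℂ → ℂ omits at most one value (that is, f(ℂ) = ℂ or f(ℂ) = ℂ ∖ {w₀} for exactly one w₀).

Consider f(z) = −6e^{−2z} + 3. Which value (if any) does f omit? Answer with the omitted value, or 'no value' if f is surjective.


Little Picard bounds the complement of f(ℂ) to at most one point.
e^{−2z} is never zero on ℂ, so -6·e^{−2z} takes every value in ℂ ∖ {0}. Adding 3 shifts the range to ℂ ∖ {3}. Thus f omits exactly the value 3.

Omitted value: 3.


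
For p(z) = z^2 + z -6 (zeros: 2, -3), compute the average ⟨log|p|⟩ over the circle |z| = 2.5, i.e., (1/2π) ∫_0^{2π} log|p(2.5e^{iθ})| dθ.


Zeros: -3, 2; r = 2.5.
Inside |z| < r: 2. Outside (|z| ≥ r): -3.
p(0) = -6, so log|p(0)| = log(6) = 1.7918.
Apply Jensen: I(r) = log|p(0)| + Σ_k log(r/|z_k|), summed over zeros inside |z| < r.
  log(r/|z_k|) for z_k = 2: log(2.5/2) = 0.2231
  Outside zeros (-3) contribute nothing to the Jensen sum.
Sum over inside zeros: 0.2231.
I(r) = log|p(0)| + (inside sum) = 1.7918 + 0.2231 = 2.0149.
Note: since some zeros are outside |z| ≤ r, the simplified n·log(r) form does NOT apply — only the inside zeros contribute.

I(r) ≈ 2.0149.


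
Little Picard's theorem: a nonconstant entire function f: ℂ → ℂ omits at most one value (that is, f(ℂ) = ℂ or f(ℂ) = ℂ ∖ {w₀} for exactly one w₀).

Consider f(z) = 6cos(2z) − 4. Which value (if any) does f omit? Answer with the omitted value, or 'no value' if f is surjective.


Little Picard bounds the complement of f(ℂ) to at most one point.
cos is entire and surjective onto ℂ: for every w ∈ ℂ, cos(ζ) = w has a solution ζ ∈ ℂ (e.g., via the complex inverse arccos). With ζ = 2z this gives z = ζ/(2). Then 6·cos(2z) takes every value in 6·ℂ = ℂ, and adding -4 is a bijection of ℂ. So f is surjective and omits no value. (Note: only on the real line is cos bounded by [−1, 1].)

Omitted value: no value.


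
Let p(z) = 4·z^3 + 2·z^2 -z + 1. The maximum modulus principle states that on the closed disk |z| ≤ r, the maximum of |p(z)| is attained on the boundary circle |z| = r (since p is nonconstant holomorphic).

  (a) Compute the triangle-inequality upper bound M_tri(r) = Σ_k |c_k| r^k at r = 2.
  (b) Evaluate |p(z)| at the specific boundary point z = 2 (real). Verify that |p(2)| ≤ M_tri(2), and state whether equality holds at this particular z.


Coefficients: c_0 = 1, c_1 = -1, c_2 = 2, c_3 = 4. Radius r = 2.
Part (a). Triangle bound: M_tri(r) = Σ_k |c_k| r^k
  = |1|·2^0 + |-1|·2^1 + |2|·2^2 + |4|·2^3
  = 1 + 2 + 8 + 32 = 43.
This bounds M(r) := max_{|z|=r} |p(z)| from above; equality holds iff all terms c_k z^k can be made to align in phase at a single z on |z|=r.
Part (b). At z = 2 (real, on the circle |z| = r):
  p(2) = (1)·2^0 + (-1)·2^1 + (2)·2^2 + (4)·2^3 = 39.
  |p(2)| = 39.
Check: |p(2)| = 39 ≤ 43 = M_tri(2). ✓ Equality does not hold at z = 2 (the coefficients have mixed signs, so the terms do not all align in phase there).

M_tri(2) = 43; |p(2)| = 39; equality at z=2: no.


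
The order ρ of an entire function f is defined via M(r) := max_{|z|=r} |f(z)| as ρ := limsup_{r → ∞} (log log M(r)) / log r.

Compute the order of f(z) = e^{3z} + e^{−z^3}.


Each summand is entire of order 1 and 3 respectively (as in the single-exponential case). The order of a sum is at most the max of the orders, so ρ ≤ 3. For the lower bound: on |z|=r choose arg z so that -1z^3 is real positive; then |e^{-1z^3}| = e^{1r^3} while |e^{3z}| ≤ e^{3r^1} = o(e^{1r^3}). So |f| ≥ e^{1r^3}(1 − o(1)) and ρ ≥ 3. Hence ρ = max(1, 3) = 3.
Therefore ρ = 3.

Order ρ = 3.


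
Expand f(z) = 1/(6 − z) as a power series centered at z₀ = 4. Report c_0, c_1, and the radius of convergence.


Let w = z − z₀, so z = z₀ + w.
Then 6 − z = 6 − (z₀ + w) = (6 − z₀) − w = 2 − w.
f(z) = 1/(2 − w) = (1/(2)) · 1/(1 − w/(2)) = Σ_{n≥0} w^n / (2)^(n+1).
So c_n = 1/(2)^(n+1):
  c_0 = 1/(2)^1 = 1/2.
  c_1 = 1/(2)^2 = 1/4.
The series is valid for |w/d| < 1, i.e. |z − z₀| < |d|.
Radius of convergence: R = |6 − z₀| = |2| = 2 (distance from z₀ to the singularity z = 6).

c_0 = 1/2, c_1 = 1/4; R = 2.


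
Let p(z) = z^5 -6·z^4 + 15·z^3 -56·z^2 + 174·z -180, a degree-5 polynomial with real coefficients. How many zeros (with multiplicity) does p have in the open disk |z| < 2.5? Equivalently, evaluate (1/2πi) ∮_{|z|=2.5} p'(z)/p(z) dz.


The zeros of p are: 3, 3, (-1 + 3i), (-1 - 3i), 2.
Their magnitudes are: 3, 3, 3.162, 3.162, 2.
Zeros with |z| < R = 2.5: 2.
Count = 1.
By the argument principle, (1/2πi) ∮_{|z|=R} p'(z)/p(z) dz equals exactly this count.

Number of zeros inside |z| < 2.5: 1.


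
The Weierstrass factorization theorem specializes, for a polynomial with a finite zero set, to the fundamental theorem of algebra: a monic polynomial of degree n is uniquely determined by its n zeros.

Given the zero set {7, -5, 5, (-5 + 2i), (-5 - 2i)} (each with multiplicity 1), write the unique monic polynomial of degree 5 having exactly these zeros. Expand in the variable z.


The polynomial is p(z) = ∏_{α ∈ S} (z − α), where S = {7, -5, 5, (-5 + 2i), (-5 - 2i)}.
Expanding the product yields: p(z) = z^5 + 3·z^4 -66·z^3 -278·z^2 + 1025·z + 5075.
Note conjugate pairs combine to real quadratics: (z − (-5+2i))(z − (-5−2i)) = z² + 10z + 29.
The resulting polynomial has degree 5 and real coefficients as required.

p(z) = z^5 + 3·z^4 -66·z^3 -278·z^2 + 1025·z + 5075.


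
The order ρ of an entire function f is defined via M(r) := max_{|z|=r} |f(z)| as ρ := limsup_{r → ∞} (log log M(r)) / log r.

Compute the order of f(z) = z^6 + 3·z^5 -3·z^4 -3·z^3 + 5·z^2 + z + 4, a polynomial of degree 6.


|f(z)| ≤ Σ|c_k|·r^k = O(r^6) as r → ∞. Polynomial growth is O(e^{r^ε}) for every ε > 0 (since r^6/e^{r^ε} → 0), so ρ ≤ ε for all ε > 0, i.e. ρ = 0. Every nonconstant polynomial has order 0.
Therefore ρ = 0.

Order ρ = 0.


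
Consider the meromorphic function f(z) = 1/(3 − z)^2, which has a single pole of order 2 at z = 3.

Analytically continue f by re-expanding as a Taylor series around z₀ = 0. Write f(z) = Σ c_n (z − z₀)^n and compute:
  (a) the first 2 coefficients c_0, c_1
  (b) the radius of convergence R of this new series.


Let w = z − z₀, so z = z₀ + w.
Then 3 − z = 3 − (z₀ + w) = (3 − z₀) − w = 3 − w.
f(z) = 1/(3 − w)^2 = (1/(3)^2) · (1 − w/(3))^{−2}.
By the binomial series (1−u)^{−2} = Σ_{n≥0} C(n+1, 1) u^n for |u|<1, with u = w/(3):
  c_n = C(n+1, 1) / (3)^(n+2).
  c_0 = 1/(3)^2 = 1/9.
  c_1 = 2/(3)^3 = 2/27.
The series is valid for |w/d| < 1, i.e. |z − z₀| < |d|.
Radius of convergence: R = |3 − z₀| = |3| = 3 (distance from z₀ to the singularity z = 3).

c_0 = 1/9, c_1 = 2/27; R = 3.


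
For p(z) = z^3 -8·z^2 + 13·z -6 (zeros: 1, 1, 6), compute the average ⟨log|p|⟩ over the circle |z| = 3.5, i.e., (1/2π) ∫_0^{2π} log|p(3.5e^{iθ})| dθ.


Zeros: 1, 1, 6; r = 3.5.
Inside |z| < r: 1, 1. Outside (|z| ≥ r): 6.
p(0) = -6, so log|p(0)| = log(6) = 1.7918.
Apply Jensen: I(r) = log|p(0)| + Σ_k log(r/|z_k|), summed over zeros inside |z| < r.
  log(r/|z_k|) for z_k = 1: log(3.5/1) = 1.2528
  log(r/|z_k|) for z_k = 1: log(3.5/1) = 1.2528
  Outside zeros (6) contribute nothing to the Jensen sum.
Sum over inside zeros: 2.5055.
I(r) = log|p(0)| + (inside sum) = 1.7918 + 2.5055 = 4.2973.
Note: since some zeros are outside |z| ≤ r, the simplified n·log(r) form does NOT apply — only the inside zeros contribute.

I(r) ≈ 4.2973.


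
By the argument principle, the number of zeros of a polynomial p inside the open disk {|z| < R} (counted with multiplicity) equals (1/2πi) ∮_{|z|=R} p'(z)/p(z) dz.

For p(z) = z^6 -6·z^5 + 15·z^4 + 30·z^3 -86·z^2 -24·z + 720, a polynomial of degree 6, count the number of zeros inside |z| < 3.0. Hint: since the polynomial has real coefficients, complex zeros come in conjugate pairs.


The zeros of p are: (3 + 3i), (3 - 3i), (-2 + 1i), (-2 - 1i), (2 + 2i), (2 - 2i).
Their magnitudes are: 4.243, 4.243, 2.236, 2.236, 2.828, 2.828.
Zeros with |z| < R = 3.0: (-2 + 1i), (-2 - 1i), (2 + 2i), (2 - 2i).
Count = 4.
By the argument principle, (1/2πi) ∮_{|z|=R} p'(z)/p(z) dz equals exactly this count.

Number of zeros inside |z| < 3.0: 4.


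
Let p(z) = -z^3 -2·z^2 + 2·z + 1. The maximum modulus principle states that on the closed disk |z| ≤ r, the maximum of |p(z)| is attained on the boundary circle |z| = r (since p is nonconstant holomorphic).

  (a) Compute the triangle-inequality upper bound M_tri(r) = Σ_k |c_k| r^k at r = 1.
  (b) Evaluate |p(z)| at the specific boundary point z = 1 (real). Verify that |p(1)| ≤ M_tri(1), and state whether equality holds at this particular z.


Coefficients: c_0 = 1, c_1 = 2, c_2 = -2, c_3 = -1. Radius r = 1.
Part (a). Triangle bound: M_tri(r) = Σ_k |c_k| r^k
  = |1|·1^0 + |2|·1^1 + |-2|·1^2 + |-1|·1^3
  = 1 + 2 + 2 + 1 = 6.
This bounds M(r) := max_{|z|=r} |p(z)| from above; equality holds iff all terms c_k z^k can be made to align in phase at a single z on |z|=r.
Part (b). At z = 1 (real, on the circle |z| = r):
  p(1) = (1)·1^0 + (2)·1^1 + (-2)·1^2 + (-1)·1^3 = 0.
  |p(1)| = 0.
Check: |p(1)| = 0 ≤ 6 = M_tri(1). ✓ Equality does not hold at z = 1 (the coefficients have mixed signs, so the terms do not all align in phase there).

M_tri(1) = 6; |p(1)| = 0; equality at z=1: no.


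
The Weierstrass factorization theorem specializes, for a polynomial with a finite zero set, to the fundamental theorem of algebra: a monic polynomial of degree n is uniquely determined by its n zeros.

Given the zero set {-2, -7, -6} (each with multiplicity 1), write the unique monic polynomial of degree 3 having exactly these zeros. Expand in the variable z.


The polynomial is p(z) = ∏_{α ∈ S} (z − α), where S = {-2, -7, -6}.
Expanding the product yields: p(z) = z^3 + 15·z^2 + 68·z + 84.
The resulting polynomial has degree 3 and real coefficients as required.

p(z) = z^3 + 15·z^2 + 68·z + 84.


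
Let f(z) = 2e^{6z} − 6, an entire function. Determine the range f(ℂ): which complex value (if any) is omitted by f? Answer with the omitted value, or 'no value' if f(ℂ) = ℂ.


Little Picard bounds the complement of f(ℂ) to at most one point.
e^{6z} is never zero on ℂ, so 2·e^{6z} takes every value in ℂ ∖ {0}. Adding -6 shifts the range to ℂ ∖ {-6}. Thus f omits exactly the value -6.

Omitted value: -6.


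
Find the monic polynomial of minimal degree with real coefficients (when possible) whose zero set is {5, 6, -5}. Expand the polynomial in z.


The polynomial is p(z) = ∏_{α ∈ S} (z − α), where S = {5, 6, -5}.
Expanding the product yields: p(z) = z^3 -6·z^2 -25·z + 150.
The resulting polynomial has degree 3 and real coefficients as required.

p(z) = z^3 -6·z^2 -25·z + 150.


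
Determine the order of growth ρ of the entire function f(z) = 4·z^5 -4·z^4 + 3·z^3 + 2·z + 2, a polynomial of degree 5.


|f(z)| ≤ Σ|c_k|·r^k = O(r^5) as r → ∞. Polynomial growth is O(e^{r^ε}) for every ε > 0 (since r^5/e^{r^ε} → 0), so ρ ≤ ε for all ε > 0, i.e. ρ = 0. Every nonconstant polynomial has order 0.
Therefore ρ = 0.

Order ρ = 0.


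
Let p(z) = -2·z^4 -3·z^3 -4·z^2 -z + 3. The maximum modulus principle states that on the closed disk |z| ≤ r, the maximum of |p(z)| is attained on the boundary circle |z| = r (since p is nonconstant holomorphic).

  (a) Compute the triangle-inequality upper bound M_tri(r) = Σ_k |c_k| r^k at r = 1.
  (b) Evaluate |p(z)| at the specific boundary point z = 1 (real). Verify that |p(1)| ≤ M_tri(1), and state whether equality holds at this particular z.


Coefficients: c_0 = 3, c_1 = -1, c_2 = -4, c_3 = -3, c_4 = -2. Radius r = 1.
Part (a). Triangle bound: M_tri(r) = Σ_k |c_k| r^k
  = |3|·1^0 + |-1|·1^1 + |-4|·1^2 + |-3|·1^3 + |-2|·1^4
  = 3 + 1 + 4 + 3 + 2 = 13.
This bounds M(r) := max_{|z|=r} |p(z)| from above; equality holds iff all terms c_k z^k can be made to align in phase at a single z on |z|=r.
Part (b). At z = 1 (real, on the circle |z| = r):
  p(1) = (3)·1^0 + (-1)·1^1 + (-4)·1^2 + (-3)·1^3 + (-2)·1^4 = -7.
  |p(1)| = 7.
Check: |p(1)| = 7 ≤ 13 = M_tri(1). ✓ Equality does not hold at z = 1 (the coefficients have mixed signs, so the terms do not all align in phase there).

M_tri(1) = 13; |p(1)| = 7; equality at z=1: no.


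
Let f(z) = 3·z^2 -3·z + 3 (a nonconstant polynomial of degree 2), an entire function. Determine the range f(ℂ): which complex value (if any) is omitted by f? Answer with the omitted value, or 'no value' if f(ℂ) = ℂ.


Little Picard bounds the complement of f(ℂ) to at most one point.
For every w ∈ ℂ, the equation p(z) − w = 0 is a nonconstant polynomial in z and hence has at least one root by the fundamental theorem of algebra. So p is surjective onto ℂ, omitting no value.

Omitted value: no value.


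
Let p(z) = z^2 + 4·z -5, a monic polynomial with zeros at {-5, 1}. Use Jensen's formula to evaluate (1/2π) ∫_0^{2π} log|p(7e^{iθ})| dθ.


Zeros: -5, 1; r = 7.
Inside |z| < r: -5, 1. Outside (|z| ≥ r): ∅.
p(0) = -5, so log|p(0)| = log(5) = 1.6094.
Apply Jensen: I(r) = log|p(0)| + Σ_k log(r/|z_k|), summed over zeros inside |z| < r.
  log(r/|z_k|) for z_k = -5: log(7/5) = 0.3365
  log(r/|z_k|) for z_k = 1: log(7/1) = 1.9459
Sum over inside zeros: 2.2824.
I(r) = log|p(0)| + (inside sum) = 1.6094 + 2.2824 = 3.8918.
Closed form (all zeros inside, monic): I(r) = n·log(r) = 2·log(7) = 3.8918. ✓

I(r) ≈ 3.8918.


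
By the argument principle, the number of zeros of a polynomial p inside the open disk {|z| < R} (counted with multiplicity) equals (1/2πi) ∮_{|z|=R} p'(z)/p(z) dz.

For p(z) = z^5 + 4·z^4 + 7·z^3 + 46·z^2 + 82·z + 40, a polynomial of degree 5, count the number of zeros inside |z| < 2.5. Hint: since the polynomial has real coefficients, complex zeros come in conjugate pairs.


The zeros of p are: (1 + 3i), (1 - 3i), -4, -1, -1.
Their magnitudes are: 3.162, 3.162, 4, 1, 1.
Zeros with |z| < R = 2.5: -1, -1.
Count = 2.
By the argument principle, (1/2πi) ∮_{|z|=R} p'(z)/p(z) dz equals exactly this count.

Number of zeros inside |z| < 2.5: 2.


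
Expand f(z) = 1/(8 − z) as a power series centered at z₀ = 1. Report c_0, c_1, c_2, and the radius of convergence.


Let w = z − z₀, so z = z₀ + w.
Then 8 − z = 8 − (z₀ + w) = (8 − z₀) − w = 7 − w.
f(z) = 1/(7 − w) = (1/(7)) · 1/(1 − w/(7)) = Σ_{n≥0} w^n / (7)^(n+1).
So c_n = 1/(7)^(n+1):
  c_0 = 1/(7)^1 = 1/7.
  c_1 = 1/(7)^2 = 1/49.
  c_2 = 1/(7)^3 = 1/343.
The series is valid for |w/d| < 1, i.e. |z − z₀| < |d|.
Radius of convergence: R = |8 − z₀| = |7| = 7 (distance from z₀ to the singularity z = 8).

c_0 = 1/7, c_1 = 1/49, c_2 = 1/343; R = 7.


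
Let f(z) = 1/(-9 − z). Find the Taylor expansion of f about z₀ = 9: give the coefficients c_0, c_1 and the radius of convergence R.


Let w = z − z₀, so z = z₀ + w.
Then -9 − z = -9 − (z₀ + w) = (-9 − z₀) − w = -18 − w.
f(z) = 1/(-18 − w) = (1/(-18)) · 1/(1 − w/(-18)) = Σ_{n≥0} w^n / (-18)^(n+1).
So c_n = 1/(-18)^(n+1):
  c_0 = 1/(-18)^1 = -1/18.
  c_1 = 1/(-18)^2 = 1/324.
The series is valid for |w/d| < 1, i.e. |z − z₀| < |d|.
Radius of convergence: R = |-9 − z₀| = |-18| = 18 (distance from z₀ to the singularity z = -9).

c_0 = -1/18, c_1 = 1/324; R = 18.


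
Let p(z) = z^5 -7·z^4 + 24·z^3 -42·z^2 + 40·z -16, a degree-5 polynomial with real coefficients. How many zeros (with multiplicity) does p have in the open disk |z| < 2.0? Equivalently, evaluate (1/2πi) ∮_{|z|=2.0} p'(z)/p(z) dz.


The zeros of p are: (1 + 1i), (1 - 1i), (2 + 2i), (2 - 2i), 1.
Their magnitudes are: 1.414, 1.414, 2.828, 2.828, 1.
Zeros with |z| < R = 2.0: (1 + 1i), (1 - 1i), 1.
Count = 3.
By the argument principle, (1/2πi) ∮_{|z|=R} p'(z)/p(z) dz equals exactly this count.

Number of zeros inside |z| < 2.0: 3.


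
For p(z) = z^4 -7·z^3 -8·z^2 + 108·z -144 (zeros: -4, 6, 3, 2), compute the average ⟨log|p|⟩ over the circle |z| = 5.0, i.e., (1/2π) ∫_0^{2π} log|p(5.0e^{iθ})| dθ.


Zeros: -4, 2, 3, 6; r = 5.0.
Inside |z| < r: -4, 2, 3. Outside (|z| ≥ r): 6.
p(0) = -144, so log|p(0)| = log(144) = 4.9698.
Apply Jensen: I(r) = log|p(0)| + Σ_k log(r/|z_k|), summed over zeros inside |z| < r.
  log(r/|z_k|) for z_k = -4: log(5.0/4) = 0.2231
  log(r/|z_k|) for z_k = 3: log(5.0/3) = 0.5108
  log(r/|z_k|) for z_k = 2: log(5.0/2) = 0.9163
  Outside zeros (6) contribute nothing to the Jensen sum.
Sum over inside zeros: 1.6503.
I(r) = log|p(0)| + (inside sum) = 4.9698 + 1.6503 = 6.6201.
Note: since some zeros are outside |z| ≤ r, the simplified n·log(r) form does NOT apply — only the inside zeros contribute.

I(r) ≈ 6.6201.


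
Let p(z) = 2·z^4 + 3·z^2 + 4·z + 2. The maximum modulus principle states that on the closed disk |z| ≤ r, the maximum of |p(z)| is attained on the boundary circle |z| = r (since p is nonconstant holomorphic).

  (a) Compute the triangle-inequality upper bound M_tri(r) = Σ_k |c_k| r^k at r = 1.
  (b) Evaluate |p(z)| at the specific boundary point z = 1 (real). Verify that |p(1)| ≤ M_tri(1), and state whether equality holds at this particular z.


Coefficients: c_0 = 2, c_1 = 4, c_2 = 3, c_3 = 0, c_4 = 2. Radius r = 1.
Part (a). Triangle bound: M_tri(r) = Σ_k |c_k| r^k
  = |2|·1^0 + |4|·1^1 + |3|·1^2 + |0|·1^3 + |2|·1^4
  = 2 + 4 + 3 + 0 + 2 = 11.
This bounds M(r) := max_{|z|=r} |p(z)| from above; equality holds iff all terms c_k z^k can be made to align in phase at a single z on |z|=r.
Part (b). At z = 1 (real, on the circle |z| = r):
  p(1) = (2)·1^0 + (4)·1^1 + (3)·1^2 + (0)·1^3 + (2)·1^4 = 11.
  |p(1)| = 11.
Since all nonzero coefficients share the same sign, |p(1)| = 11 = M_tri(1); the triangle bound is attained at z = 1, so in fact M(r) = 11.

M_tri(1) = 11; |p(1)| = 11; equality at z=1: yes.


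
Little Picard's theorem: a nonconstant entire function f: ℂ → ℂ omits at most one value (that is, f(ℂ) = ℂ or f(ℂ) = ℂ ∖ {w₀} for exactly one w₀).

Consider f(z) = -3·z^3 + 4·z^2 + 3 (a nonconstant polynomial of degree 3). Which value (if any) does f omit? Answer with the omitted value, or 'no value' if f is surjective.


Little Picard bounds the complement of f(ℂ) to at most one point.
For every w ∈ ℂ, the equation p(z) − w = 0 is a nonconstant polynomial in z and hence has at least one root by the fundamental theorem of algebra. So p is surjective onto ℂ, omitting no value.

Omitted value: no value.


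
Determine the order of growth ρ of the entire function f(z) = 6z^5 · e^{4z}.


M(r) = max_{|z|=r} |6|·|z|^5·|e^{4z}| = 6·r^5 · e^{4r^1} (the factors attain their maxima compatibly on |z|=r). Then log M(r) = log 6 + 5·log r + 4r^1, dominated by the last term, so log log M(r) ~ 1·log r. The polynomial factor 6z^5 contributes only a log r term and does not affect the order. ρ = 1.
Therefore ρ = 1.

Order ρ = 1.


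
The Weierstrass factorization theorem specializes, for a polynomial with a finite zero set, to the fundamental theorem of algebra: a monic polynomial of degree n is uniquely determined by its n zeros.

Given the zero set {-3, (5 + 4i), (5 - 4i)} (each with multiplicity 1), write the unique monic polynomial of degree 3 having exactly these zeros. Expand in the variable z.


The polynomial is p(z) = ∏_{α ∈ S} (z − α), where S = {-3, (5 + 4i), (5 - 4i)}.
Expanding the product yields: p(z) = z^3 -7·z^2 + 11·z + 123.
Note conjugate pairs combine to real quadratics: (z − (5+4i))(z − (5−4i)) = z² − 10z + 41.
The resulting polynomial has degree 3 and real coefficients as required.

p(z) = z^3 -7·z^2 + 11·z + 123.


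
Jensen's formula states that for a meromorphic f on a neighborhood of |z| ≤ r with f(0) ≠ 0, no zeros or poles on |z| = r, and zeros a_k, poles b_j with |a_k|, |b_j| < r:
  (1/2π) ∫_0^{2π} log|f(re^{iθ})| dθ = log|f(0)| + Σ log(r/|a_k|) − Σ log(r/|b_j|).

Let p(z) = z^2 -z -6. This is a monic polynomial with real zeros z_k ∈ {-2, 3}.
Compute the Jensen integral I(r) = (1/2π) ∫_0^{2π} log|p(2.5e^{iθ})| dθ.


Zeros: -2, 3; r = 2.5.
Inside |z| < r: -2. Outside (|z| ≥ r): 3.
p(0) = -6, so log|p(0)| = log(6) = 1.7918.
Apply Jensen: I(r) = log|p(0)| + Σ_k log(r/|z_k|), summed over zeros inside |z| < r.
  log(r/|z_k|) for z_k = -2: log(2.5/2) = 0.2231
  Outside zeros (3) contribute nothing to the Jensen sum.
Sum over inside zeros: 0.2231.
I(r) = log|p(0)| + (inside sum) = 1.7918 + 0.2231 = 2.0149.
Note: since some zeros are outside |z| ≤ r, the simplified n·log(r) form does NOT apply — only the inside zeros contribute.

I(r) ≈ 2.0149.


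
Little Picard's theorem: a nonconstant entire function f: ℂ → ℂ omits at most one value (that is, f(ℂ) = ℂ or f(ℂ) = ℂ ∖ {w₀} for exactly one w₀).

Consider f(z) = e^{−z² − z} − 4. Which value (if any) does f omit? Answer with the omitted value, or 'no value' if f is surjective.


Little Picard bounds the complement of f(ℂ) to at most one point.
The exponent g(z) = −z² − z is a nonconstant polynomial, hence surjective onto ℂ. So e^{g(z)} takes every value in {e^w : w ∈ ℂ} = ℂ ∖ {0}. Adding -4 shifts the range to ℂ ∖ {-4}. f omits exactly -4.

Omitted value: -4.


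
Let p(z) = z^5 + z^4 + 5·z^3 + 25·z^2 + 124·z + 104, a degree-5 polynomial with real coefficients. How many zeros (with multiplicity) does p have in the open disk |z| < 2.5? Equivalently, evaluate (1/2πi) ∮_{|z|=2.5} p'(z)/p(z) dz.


The zeros of p are: (2 + 3i), (2 - 3i), -1, (-2 + 2i), (-2 - 2i).
Their magnitudes are: 3.606, 3.606, 1, 2.828, 2.828.
Zeros with |z| < R = 2.5: -1.
Count = 1.
By the argument principle, (1/2πi) ∮_{|z|=R} p'(z)/p(z) dz equals exactly this count.

Number of zeros inside |z| < 2.5: 1.


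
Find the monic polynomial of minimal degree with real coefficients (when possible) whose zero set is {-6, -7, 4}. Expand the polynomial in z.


The polynomial is p(z) = ∏_{α ∈ S} (z − α), where S = {-6, -7, 4}.
Expanding the product yields: p(z) = z^3 + 9·z^2 -10·z -168.
The resulting polynomial has degree 3 and real coefficients as required.

p(z) = z^3 + 9·z^2 -10·z -168.


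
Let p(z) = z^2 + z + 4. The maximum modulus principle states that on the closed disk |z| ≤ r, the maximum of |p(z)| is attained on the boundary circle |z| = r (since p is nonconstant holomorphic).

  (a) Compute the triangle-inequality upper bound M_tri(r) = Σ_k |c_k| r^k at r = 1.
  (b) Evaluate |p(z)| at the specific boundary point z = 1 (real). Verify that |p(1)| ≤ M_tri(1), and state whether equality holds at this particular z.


Coefficients: c_0 = 4, c_1 = 1, c_2 = 1. Radius r = 1.
Part (a). Triangle bound: M_tri(r) = Σ_k |c_k| r^k
  = |4|·1^0 + |1|·1^1 + |1|·1^2
  = 4 + 1 + 1 = 6.
This bounds M(r) := max_{|z|=r} |p(z)| from above; equality holds iff all terms c_k z^k can be made to align in phase at a single z on |z|=r.
Part (b). At z = 1 (real, on the circle |z| = r):
  p(1) = (4)·1^0 + (1)·1^1 + (1)·1^2 = 6.
  |p(1)| = 6.
Since all nonzero coefficients share the same sign, |p(1)| = 6 = M_tri(1); the triangle bound is attained at z = 1, so in fact M(r) = 6.

M_tri(1) = 6; |p(1)| = 6; equality at z=1: yes.


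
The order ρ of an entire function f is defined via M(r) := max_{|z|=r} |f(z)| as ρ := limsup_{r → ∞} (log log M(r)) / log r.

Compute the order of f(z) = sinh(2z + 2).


sinh(w) is a linear combination of e^{iw} and e^{−iw} (or e^w, e^{−w} in the hyperbolic case), so |sinh(w)| ≤ e^{|w|}. With w = 2z + 2, |w| ≤ 2|z| + 2 = 2r + 2 on |z| = r, giving M(r) ≤ e^{2r + 2}, so ρ ≤ 1. On a suitable ray (z = it for sin/cos; z = t for sinh/cosh, t real → ∞), |sinh(2z + 2)| grows like e^{2|t|}/2, so ρ ≥ 1. Hence ρ = 1.
Therefore ρ = 1.

Order ρ = 1.


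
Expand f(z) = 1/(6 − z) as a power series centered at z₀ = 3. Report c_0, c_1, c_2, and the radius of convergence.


Let w = z − z₀, so z = z₀ + w.
Then 6 − z = 6 − (z₀ + w) = (6 − z₀) − w = 3 − w.
f(z) = 1/(3 − w) = (1/(3)) · 1/(1 − w/(3)) = Σ_{n≥0} w^n / (3)^(n+1).
So c_n = 1/(3)^(n+1):
  c_0 = 1/(3)^1 = 1/3.
  c_1 = 1/(3)^2 = 1/9.
  c_2 = 1/(3)^3 = 1/27.
The series is valid for |w/d| < 1, i.e. |z − z₀| < |d|.
Radius of convergence: R = |6 − z₀| = |3| = 3 (distance from z₀ to the singularity z = 6).

c_0 = 1/3, c_1 = 1/9, c_2 = 1/27; R = 3.


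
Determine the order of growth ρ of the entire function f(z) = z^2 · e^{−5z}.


M(r) = max_{|z|=r} |1|·|z|^2·|e^{−5z}| = 1·r^2 · e^{5r^1} (the factors attain their maxima compatibly on |z|=r). Then log M(r) = log 1 + 2·log r + 5r^1, dominated by the last term, so log log M(r) ~ 1·log r. The polynomial factor 1z^2 contributes only a log r term and does not affect the order. ρ = 1.
Therefore ρ = 1.

Order ρ = 1.


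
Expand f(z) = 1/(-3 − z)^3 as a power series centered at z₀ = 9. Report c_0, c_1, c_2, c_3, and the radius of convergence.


Let w = z − z₀, so z = z₀ + w.
Then -3 − z = -3 − (z₀ + w) = (-3 − z₀) − w = -12 − w.
f(z) = 1/(-12 − w)^3 = (1/(-12)^3) · (1 − w/(-12))^{−3}.
By the binomial series (1−u)^{−3} = Σ_{n≥0} C(n+2, 2) u^n for |u|<1, with u = w/(-12):
  c_n = C(n+2, 2) / (-12)^(n+3).
  c_0 = 1/(-12)^3 = -1/1728.
  c_1 = 3/(-12)^4 = 1/6912.
  c_2 = 6/(-12)^5 = -1/41472.
  c_3 = 10/(-12)^6 = 5/1492992.
The series is valid for |w/d| < 1, i.e. |z − z₀| < |d|.
Radius of convergence: R = |-3 − z₀| = |-12| = 12 (distance from z₀ to the singularity z = -3).

c_0 = -1/1728, c_1 = 1/6912, c_2 = -1/41472, c_3 = 5/1492992; R = 12.


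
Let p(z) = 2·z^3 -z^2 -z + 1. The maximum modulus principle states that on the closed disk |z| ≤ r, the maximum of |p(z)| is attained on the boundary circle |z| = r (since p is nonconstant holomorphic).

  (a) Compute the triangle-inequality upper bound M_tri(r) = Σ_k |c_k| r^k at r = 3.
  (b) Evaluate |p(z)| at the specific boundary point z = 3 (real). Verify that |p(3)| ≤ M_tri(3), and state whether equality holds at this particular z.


Coefficients: c_0 = 1, c_1 = -1, c_2 = -1, c_3 = 2. Radius r = 3.
Part (a). Triangle bound: M_tri(r) = Σ_k |c_k| r^k
  = |1|·3^0 + |-1|·3^1 + |-1|·3^2 + |2|·3^3
  = 1 + 3 + 9 + 54 = 67.
This bounds M(r) := max_{|z|=r} |p(z)| from above; equality holds iff all terms c_k z^k can be made to align in phase at a single z on |z|=r.
Part (b). At z = 3 (real, on the circle |z| = r):
  p(3) = (1)·3^0 + (-1)·3^1 + (-1)·3^2 + (2)·3^3 = 43.
  |p(3)| = 43.
Check: |p(3)| = 43 ≤ 67 = M_tri(3). ✓ Equality does not hold at z = 3 (the coefficients have mixed signs, so the terms do not all align in phase there).

M_tri(3) = 67; |p(3)| = 43; equality at z=3: no.


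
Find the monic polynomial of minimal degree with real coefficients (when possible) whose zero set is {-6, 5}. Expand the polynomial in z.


The polynomial is p(z) = ∏_{α ∈ S} (z − α), where S = {-6, 5}.
Expanding the product yields: p(z) = z^2 + z -30.
The resulting polynomial has degree 2 and real coefficients as required.

p(z) = z^2 + z -30.


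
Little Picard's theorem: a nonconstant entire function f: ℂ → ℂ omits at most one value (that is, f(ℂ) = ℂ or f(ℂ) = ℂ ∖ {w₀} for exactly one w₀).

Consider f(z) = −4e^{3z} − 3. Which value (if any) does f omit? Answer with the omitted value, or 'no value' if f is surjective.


Little Picard bounds the complement of f(ℂ) to at most one point.
e^{3z} is never zero on ℂ, so -4·e^{3z} takes every value in ℂ ∖ {0}. Adding -3 shifts the range to ℂ ∖ {-3}. Thus f omits exactly the value -3.

Omitted value: -3.


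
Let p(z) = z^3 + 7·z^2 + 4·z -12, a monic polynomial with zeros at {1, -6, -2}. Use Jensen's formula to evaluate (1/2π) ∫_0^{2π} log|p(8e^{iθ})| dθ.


Zeros: -6, -2, 1; r = 8.
Inside |z| < r: -6, -2, 1. Outside (|z| ≥ r): ∅.
p(0) = -12, so log|p(0)| = log(12) = 2.4849.
Apply Jensen: I(r) = log|p(0)| + Σ_k log(r/|z_k|), summed over zeros inside |z| < r.
  log(r/|z_k|) for z_k = 1: log(8/1) = 2.0794
  log(r/|z_k|) for z_k = -6: log(8/6) = 0.2877
  log(r/|z_k|) for z_k = -2: log(8/2) = 1.3863
Sum over inside zeros: 3.7534.
I(r) = log|p(0)| + (inside sum) = 2.4849 + 3.7534 = 6.2383.
Closed form (all zeros inside, monic): I(r) = n·log(r) = 3·log(8) = 6.2383. ✓

I(r) ≈ 6.2383.


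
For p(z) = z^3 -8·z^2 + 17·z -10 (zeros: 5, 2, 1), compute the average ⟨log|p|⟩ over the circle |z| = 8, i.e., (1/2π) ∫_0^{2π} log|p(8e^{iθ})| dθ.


Zeros: 1, 2, 5; r = 8.
Inside |z| < r: 1, 2, 5. Outside (|z| ≥ r): ∅.
p(0) = -10, so log|p(0)| = log(10) = 2.3026.
Apply Jensen: I(r) = log|p(0)| + Σ_k log(r/|z_k|), summed over zeros inside |z| < r.
  log(r/|z_k|) for z_k = 5: log(8/5) = 0.4700
  log(r/|z_k|) for z_k = 2: log(8/2) = 1.3863
  log(r/|z_k|) for z_k = 1: log(8/1) = 2.0794
Sum over inside zeros: 3.9357.
I(r) = log|p(0)| + (inside sum) = 2.3026 + 3.9357 = 6.2383.
Closed form (all zeros inside, monic): I(r) = n·log(r) = 3·log(8) = 6.2383. ✓

I(r) ≈ 6.2383.


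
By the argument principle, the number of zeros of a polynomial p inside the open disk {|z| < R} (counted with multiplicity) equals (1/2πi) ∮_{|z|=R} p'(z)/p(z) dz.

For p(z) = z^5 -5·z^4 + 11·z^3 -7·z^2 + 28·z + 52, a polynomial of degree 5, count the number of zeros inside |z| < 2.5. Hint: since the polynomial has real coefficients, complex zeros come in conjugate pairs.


The zeros of p are: (0 + 2i), (0 - 2i), -1, (3 + 2i), (3 - 2i).
Their magnitudes are: 2, 2, 1, 3.606, 3.606.
Zeros with |z| < R = 2.5: (0 + 2i), (0 - 2i), -1.
Count = 3.
By the argument principle, (1/2πi) ∮_{|z|=R} p'(z)/p(z) dz equals exactly this count.

Number of zeros inside |z| < 2.5: 3.


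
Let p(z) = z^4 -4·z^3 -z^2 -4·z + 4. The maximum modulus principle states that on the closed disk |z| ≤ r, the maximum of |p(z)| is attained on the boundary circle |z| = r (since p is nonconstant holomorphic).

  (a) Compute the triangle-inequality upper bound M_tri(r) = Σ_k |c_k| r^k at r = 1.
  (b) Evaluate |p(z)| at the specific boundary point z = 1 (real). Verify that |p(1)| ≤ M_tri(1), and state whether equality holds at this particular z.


Coefficients: c_0 = 4, c_1 = -4, c_2 = -1, c_3 = -4, c_4 = 1. Radius r = 1.
Part (a). Triangle bound: M_tri(r) = Σ_k |c_k| r^k
  = |4|·1^0 + |-4|·1^1 + |-1|·1^2 + |-4|·1^3 + |1|·1^4
  = 4 + 4 + 1 + 4 + 1 = 14.
This bounds M(r) := max_{|z|=r} |p(z)| from above; equality holds iff all terms c_k z^k can be made to align in phase at a single z on |z|=r.
Part (b). At z = 1 (real, on the circle |z| = r):
  p(1) = (4)·1^0 + (-4)·1^1 + (-1)·1^2 + (-4)·1^3 + (1)·1^4 = -4.
  |p(1)| = 4.
Check: |p(1)| = 4 ≤ 14 = M_tri(1). ✓ Equality does not hold at z = 1 (the coefficients have mixed signs, so the terms do not all align in phase there).

M_tri(1) = 14; |p(1)| = 4; equality at z=1: no.


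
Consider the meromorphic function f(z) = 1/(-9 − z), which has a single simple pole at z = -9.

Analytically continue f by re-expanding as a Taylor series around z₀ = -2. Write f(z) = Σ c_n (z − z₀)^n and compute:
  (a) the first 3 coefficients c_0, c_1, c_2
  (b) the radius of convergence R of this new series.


Let w = z − z₀, so z = z₀ + w.
Then -9 − z = -9 − (z₀ + w) = (-9 − z₀) − w = -7 − w.
f(z) = 1/(-7 − w) = (1/(-7)) · 1/(1 − w/(-7)) = Σ_{n≥0} w^n / (-7)^(n+1).
So c_n = 1/(-7)^(n+1):
  c_0 = 1/(-7)^1 = -1/7.
  c_1 = 1/(-7)^2 = 1/49.
  c_2 = 1/(-7)^3 = -1/343.
The series is valid for |w/d| < 1, i.e. |z − z₀| < |d|.
Radius of convergence: R = |-9 − z₀| = |-7| = 7 (distance from z₀ to the singularity z = -9).

c_0 = -1/7, c_1 = 1/49, c_2 = -1/343; R = 7.


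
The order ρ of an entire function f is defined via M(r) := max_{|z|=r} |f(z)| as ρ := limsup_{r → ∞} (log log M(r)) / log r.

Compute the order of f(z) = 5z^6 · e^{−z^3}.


M(r) = max_{|z|=r} |5|·|z|^6·|e^{−z^3}| = 5·r^6 · e^{1r^3} (the factors attain their maxima compatibly on |z|=r). Then log M(r) = log 5 + 6·log r + 1r^3, dominated by the last term, so log log M(r) ~ 3·log r. The polynomial factor 5z^6 contributes only a log r term and does not affect the order. ρ = 3.
Therefore ρ = 3.

Order ρ = 3.


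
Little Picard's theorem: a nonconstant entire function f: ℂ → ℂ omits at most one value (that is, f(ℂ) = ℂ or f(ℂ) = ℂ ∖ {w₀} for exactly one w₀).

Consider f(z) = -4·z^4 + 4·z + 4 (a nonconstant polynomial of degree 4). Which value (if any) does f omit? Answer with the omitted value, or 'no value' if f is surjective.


Little Picard bounds the complement of f(ℂ) to at most one point.
For every w ∈ ℂ, the equation p(z) − w = 0 is a nonconstant polynomial in z and hence has at least one root by the fundamental theorem of algebra. So p is surjective onto ℂ, omitting no value.

Omitted value: no value.


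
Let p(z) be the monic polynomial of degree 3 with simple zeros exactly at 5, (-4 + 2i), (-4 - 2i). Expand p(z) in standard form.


The polynomial is p(z) = ∏_{α ∈ S} (z − α), where S = {5, (-4 + 2i), (-4 - 2i)}.
Expanding the product yields: p(z) = z^3 + 3·z^2 -20·z -100.
Note conjugate pairs combine to real quadratics: (z − (-4+2i))(z − (-4−2i)) = z² + 8z + 20.
The resulting polynomial has degree 3 and real coefficients as required.

p(z) = z^3 + 3·z^2 -20·z -100.


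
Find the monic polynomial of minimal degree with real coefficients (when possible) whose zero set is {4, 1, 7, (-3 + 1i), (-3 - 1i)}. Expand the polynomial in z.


The polynomial is p(z) = ∏_{α ∈ S} (z − α), where S = {4, 1, 7, (-3 + 1i), (-3 - 1i)}.
Expanding the product yields: p(z) = z^5 -6·z^4 -23·z^3 + 86·z^2 + 222·z -280.
Note conjugate pairs combine to real quadratics: (z − (-3+1i))(z − (-3−1i)) = z² + 6z + 10.
The resulting polynomial has degree 5 and real coefficients as required.

p(z) = z^5 -6·z^4 -23·z^3 + 86·z^2 + 222·z -280.


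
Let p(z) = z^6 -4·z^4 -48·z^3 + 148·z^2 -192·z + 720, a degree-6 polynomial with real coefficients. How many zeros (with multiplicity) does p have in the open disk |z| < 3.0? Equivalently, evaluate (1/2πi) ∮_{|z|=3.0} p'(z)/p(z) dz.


The zeros of p are: (0 + 2i), (0 - 2i), (3 + 1i), (3 - 1i), (-3 + 3i), (-3 - 3i).
Their magnitudes are: 2, 2, 3.162, 3.162, 4.243, 4.243.
Zeros with |z| < R = 3.0: (0 + 2i), (0 - 2i).
Count = 2.
By the argument principle, (1/2πi) ∮_{|z|=R} p'(z)/p(z) dz equals exactly this count.

Number of zeros inside |z| < 3.0: 2.


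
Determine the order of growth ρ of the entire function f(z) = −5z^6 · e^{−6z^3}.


M(r) = max_{|z|=r} |-5|·|z|^6·|e^{−6z^3}| = 5·r^6 · e^{6r^3} (the factors attain their maxima compatibly on |z|=r). Then log M(r) = log 5 + 6·log r + 6r^3, dominated by the last term, so log log M(r) ~ 3·log r. The polynomial factor -5z^6 contributes only a log r term and does not affect the order. ρ = 3.
Therefore ρ = 3.

Order ρ = 3.


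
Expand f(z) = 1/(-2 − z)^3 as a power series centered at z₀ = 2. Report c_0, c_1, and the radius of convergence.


Let w = z − z₀, so z = z₀ + w.
Then -2 − z = -2 − (z₀ + w) = (-2 − z₀) − w = -4 − w.
f(z) = 1/(-4 − w)^3 = (1/(-4)^3) · (1 − w/(-4))^{−3}.
By the binomial series (1−u)^{−3} = Σ_{n≥0} C(n+2, 2) u^n for |u|<1, with u = w/(-4):
  c_n = C(n+2, 2) / (-4)^(n+3).
  c_0 = 1/(-4)^3 = -1/64.
  c_1 = 3/(-4)^4 = 3/256.
The series is valid for |w/d| < 1, i.e. |z − z₀| < |d|.
Radius of convergence: R = |-2 − z₀| = |-4| = 4 (distance from z₀ to the singularity z = -2).

c_0 = -1/64, c_1 = 3/256; R = 4.
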